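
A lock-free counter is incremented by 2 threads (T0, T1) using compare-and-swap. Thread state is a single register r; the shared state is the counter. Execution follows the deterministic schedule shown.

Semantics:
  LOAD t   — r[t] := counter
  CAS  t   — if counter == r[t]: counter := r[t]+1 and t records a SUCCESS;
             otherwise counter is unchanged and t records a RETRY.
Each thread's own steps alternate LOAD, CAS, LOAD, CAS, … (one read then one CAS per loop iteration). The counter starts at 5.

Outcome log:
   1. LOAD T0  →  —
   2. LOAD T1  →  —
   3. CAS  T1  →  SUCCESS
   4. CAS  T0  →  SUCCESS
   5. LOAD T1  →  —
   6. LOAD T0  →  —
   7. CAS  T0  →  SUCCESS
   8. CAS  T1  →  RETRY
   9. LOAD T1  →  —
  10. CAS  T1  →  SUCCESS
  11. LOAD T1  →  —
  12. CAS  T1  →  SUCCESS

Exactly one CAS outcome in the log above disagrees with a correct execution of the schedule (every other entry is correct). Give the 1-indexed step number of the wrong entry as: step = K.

step = 4

Reference trace:
#1 T0 reads 5
#2 T1 reads 5
#3 T1 CAS(5→6) writes; counter now 6
#4 T0 CAS(5→6) fails; counter now 6
#5 T1 reads 6
#6 T0 reads 6
#7 T0 CAS(6→7) writes; counter now 7
#8 T1 CAS(6→7) fails; counter now 7
#9 T1 reads 7
#10 T1 CAS(7→8) writes; counter now 8
#11 T1 reads 8
#12 T1 CAS(8→9) writes; counter now 9
Flip is step 4.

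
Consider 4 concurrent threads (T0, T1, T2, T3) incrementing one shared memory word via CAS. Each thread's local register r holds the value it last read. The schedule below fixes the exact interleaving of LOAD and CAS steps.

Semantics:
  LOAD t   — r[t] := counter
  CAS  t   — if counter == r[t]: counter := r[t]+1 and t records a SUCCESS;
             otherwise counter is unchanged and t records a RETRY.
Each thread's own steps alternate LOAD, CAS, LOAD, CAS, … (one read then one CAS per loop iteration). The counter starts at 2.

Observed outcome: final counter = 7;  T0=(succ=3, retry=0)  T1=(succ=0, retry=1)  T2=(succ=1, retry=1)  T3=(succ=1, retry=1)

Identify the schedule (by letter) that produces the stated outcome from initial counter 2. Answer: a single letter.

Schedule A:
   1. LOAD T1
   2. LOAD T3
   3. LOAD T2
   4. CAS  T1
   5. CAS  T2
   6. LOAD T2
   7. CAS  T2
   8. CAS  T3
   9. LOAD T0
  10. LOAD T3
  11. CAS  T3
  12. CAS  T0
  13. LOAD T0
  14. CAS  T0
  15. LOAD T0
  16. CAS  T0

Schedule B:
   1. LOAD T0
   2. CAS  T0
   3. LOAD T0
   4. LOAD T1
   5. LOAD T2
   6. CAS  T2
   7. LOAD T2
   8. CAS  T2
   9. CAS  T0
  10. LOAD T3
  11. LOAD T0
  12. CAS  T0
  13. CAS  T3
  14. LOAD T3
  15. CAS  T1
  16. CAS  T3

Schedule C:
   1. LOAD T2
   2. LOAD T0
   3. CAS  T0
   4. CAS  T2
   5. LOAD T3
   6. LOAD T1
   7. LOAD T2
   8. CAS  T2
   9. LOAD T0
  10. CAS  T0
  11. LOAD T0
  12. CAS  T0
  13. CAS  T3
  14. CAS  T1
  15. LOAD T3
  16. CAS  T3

C

Simulating candidate C:
[1] T2.load  rd  (counter 2, T2.r 2)
[2] T0.load  rd  (counter 2, T0.r 2)
[3] T0.cas  hit  (counter 3, T0.r 2)
[4] T2.cas  miss  (counter 3, T2.r 2)
[5] T3.load  rd  (counter 3, T3.r 3)
[6] T1.load  rd  (counter 3, T1.r 3)
[7] T2.load  rd  (counter 3, T2.r 3)
[8] T2.cas  hit  (counter 4, T2.r 3)
[9] T0.load  rd  (counter 4, T0.r 4)
[10] T0.cas  hit  (counter 5, T0.r 4)
[11] T0.load  rd  (counter 5, T0.r 5)
[12] T0.cas  hit  (counter 6, T0.r 5)
[13] T3.cas  miss  (counter 6, T3.r 3)
[14] T1.cas  miss  (counter 6, T1.r 3)
[15] T3.load  rd  (counter 6, T3.r 6)
[16] T3.cas  hit  (counter 7, T3.r 6)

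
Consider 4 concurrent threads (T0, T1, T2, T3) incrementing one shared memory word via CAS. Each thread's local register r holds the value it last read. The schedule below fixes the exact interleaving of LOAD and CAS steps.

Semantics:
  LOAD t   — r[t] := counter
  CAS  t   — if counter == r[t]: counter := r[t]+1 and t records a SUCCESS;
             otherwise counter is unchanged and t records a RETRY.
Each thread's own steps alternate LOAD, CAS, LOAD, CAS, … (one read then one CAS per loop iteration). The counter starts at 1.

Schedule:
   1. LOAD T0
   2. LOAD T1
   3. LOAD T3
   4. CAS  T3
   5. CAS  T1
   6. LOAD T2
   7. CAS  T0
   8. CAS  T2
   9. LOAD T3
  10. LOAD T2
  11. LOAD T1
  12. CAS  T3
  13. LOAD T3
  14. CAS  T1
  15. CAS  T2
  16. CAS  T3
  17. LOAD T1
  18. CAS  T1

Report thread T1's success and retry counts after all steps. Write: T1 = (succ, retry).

T1 = (1, 2)

T0 LOAD — after: cnt=1, r=1 — load
T1 LOAD — after: cnt=1, r=1 — load
T3 LOAD — after: cnt=1, r=1 — load
T3 CAS — after: cnt=2, r=1 — ok
T1 CAS — after: cnt=2, r=1 — retry
T2 LOAD — after: cnt=2, r=2 — load
T0 CAS — after: cnt=2, r=1 — retry
T2 CAS — after: cnt=3, r=2 — ok
T3 LOAD — after: cnt=3, r=3 — load
T2 LOAD — after: cnt=3, r=3 — load
T1 LOAD — after: cnt=3, r=3 — load
T3 CAS — after: cnt=4, r=3 — ok
T3 LOAD — after: cnt=4, r=4 — load
T1 CAS — after: cnt=4, r=3 — retry
T2 CAS — after: cnt=4, r=3 — retry
T3 CAS — after: cnt=5, r=4 — ok
T1 LOAD — after: cnt=5, r=5 — load
T1 CAS — after: cnt=6, r=5 — ok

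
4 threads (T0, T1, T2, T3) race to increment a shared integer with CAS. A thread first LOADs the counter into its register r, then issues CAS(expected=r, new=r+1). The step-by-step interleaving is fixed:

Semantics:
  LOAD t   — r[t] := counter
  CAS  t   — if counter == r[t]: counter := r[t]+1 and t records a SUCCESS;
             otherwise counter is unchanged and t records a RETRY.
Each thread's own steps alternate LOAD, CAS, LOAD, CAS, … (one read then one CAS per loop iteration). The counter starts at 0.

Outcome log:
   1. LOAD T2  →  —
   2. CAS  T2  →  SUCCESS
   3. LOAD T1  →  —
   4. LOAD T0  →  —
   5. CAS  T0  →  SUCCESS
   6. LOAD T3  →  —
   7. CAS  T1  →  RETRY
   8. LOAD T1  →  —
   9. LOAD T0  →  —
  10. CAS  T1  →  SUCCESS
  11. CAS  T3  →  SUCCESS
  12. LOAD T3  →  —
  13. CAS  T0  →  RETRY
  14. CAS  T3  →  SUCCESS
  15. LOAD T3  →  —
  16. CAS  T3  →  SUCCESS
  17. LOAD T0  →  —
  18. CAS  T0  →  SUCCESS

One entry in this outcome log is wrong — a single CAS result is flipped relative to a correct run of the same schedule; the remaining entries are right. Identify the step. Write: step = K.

Correct run:
#1 T2 reads 0
#2 T2 CAS(0→1) writes; counter now 1
#3 T1 reads 1
#4 T0 reads 1
#5 T0 CAS(1→2) writes; counter now 2
#6 T3 reads 2
#7 T1 CAS(1→2) fails; counter now 2
#8 T1 reads 2
#9 T0 reads 2
#10 T1 CAS(2→3) writes; counter now 3
#11 T3 CAS(2→3) fails; counter now 3
#12 T3 reads 3
#13 T0 CAS(2→3) fails; counter now 3
#14 T3 CAS(3→4) writes; counter now 4
#15 T3 reads 4
#16 T3 CAS(4→5) writes; counter now 5
#17 T0 reads 5
#18 T0 CAS(5→6) writes; counter now 6
Log disagrees first at step 11.

step = 11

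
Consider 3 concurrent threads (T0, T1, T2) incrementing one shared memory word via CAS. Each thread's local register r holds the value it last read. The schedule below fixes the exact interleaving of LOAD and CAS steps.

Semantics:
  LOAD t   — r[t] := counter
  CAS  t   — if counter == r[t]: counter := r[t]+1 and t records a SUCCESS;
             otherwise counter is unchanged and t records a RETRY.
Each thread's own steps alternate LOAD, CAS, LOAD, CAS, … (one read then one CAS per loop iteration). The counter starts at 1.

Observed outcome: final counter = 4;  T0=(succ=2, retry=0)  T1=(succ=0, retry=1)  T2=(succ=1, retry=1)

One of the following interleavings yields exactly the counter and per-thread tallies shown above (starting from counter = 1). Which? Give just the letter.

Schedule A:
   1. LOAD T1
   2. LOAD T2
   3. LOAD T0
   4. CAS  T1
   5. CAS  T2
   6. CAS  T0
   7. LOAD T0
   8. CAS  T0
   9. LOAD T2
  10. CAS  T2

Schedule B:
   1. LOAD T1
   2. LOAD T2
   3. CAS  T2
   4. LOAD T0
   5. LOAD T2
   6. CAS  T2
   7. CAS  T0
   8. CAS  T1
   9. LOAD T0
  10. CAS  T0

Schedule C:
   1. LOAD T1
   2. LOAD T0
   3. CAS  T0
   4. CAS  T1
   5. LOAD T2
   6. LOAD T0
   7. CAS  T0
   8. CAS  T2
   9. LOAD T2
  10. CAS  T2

C

Tracing schedule C:
step 1: T1 LOAD ⇒ load; ctr=1 reg=1
step 2: T0 LOAD ⇒ load; ctr=1 reg=1
step 3: T0 CAS ⇒ ok; ctr=2 reg=1
step 4: T1 CAS ⇒ retry; ctr=2 reg=1
step 5: T2 LOAD ⇒ load; ctr=2 reg=2
step 6: T0 LOAD ⇒ load; ctr=2 reg=2
step 7: T0 CAS ⇒ ok; ctr=3 reg=2
step 8: T2 CAS ⇒ retry; ctr=3 reg=2
step 9: T2 LOAD ⇒ load; ctr=3 reg=3
step 10: T2 CAS ⇒ ok; ctr=4 reg=3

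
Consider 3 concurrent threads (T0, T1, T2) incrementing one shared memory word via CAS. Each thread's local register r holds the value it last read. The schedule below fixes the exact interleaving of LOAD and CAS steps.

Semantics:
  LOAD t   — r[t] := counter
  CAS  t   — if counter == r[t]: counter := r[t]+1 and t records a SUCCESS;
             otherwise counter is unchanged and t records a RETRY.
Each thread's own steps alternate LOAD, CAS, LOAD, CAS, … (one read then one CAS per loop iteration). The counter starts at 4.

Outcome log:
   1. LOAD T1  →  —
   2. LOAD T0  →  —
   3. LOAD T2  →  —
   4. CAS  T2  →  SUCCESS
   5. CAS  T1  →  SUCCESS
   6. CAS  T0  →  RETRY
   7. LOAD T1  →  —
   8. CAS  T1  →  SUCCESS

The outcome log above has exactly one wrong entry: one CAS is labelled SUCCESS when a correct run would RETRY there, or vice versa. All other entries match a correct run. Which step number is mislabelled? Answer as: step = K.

Reference trace:
#1 T1 reads 4
#2 T0 reads 4
#3 T2 reads 4
#4 T2 CAS(4→5) writes; counter now 5
#5 T1 CAS(4→5) fails; counter now 5
#6 T0 CAS(4→5) fails; counter now 5
#7 T1 reads 5
#8 T1 CAS(5→6) writes; counter now 6
Log disagrees first at step 5.

step = 5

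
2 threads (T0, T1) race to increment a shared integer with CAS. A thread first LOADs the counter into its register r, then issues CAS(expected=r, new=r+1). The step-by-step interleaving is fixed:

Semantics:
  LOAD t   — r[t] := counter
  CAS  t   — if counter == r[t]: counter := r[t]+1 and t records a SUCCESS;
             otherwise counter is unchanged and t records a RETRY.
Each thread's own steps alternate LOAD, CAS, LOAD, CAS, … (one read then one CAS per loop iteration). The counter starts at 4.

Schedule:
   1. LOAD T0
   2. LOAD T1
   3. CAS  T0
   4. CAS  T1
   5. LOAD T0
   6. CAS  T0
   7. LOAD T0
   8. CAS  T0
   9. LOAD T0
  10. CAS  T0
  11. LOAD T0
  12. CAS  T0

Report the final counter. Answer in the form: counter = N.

1. LOAD T0 → mem=4 r[T0]=4 [LOAD]
2. LOAD T1 → mem=4 r[T1]=4 [LOAD]
3. CAS T0 → mem=5 r[T0]=4 [OK]
4. CAS T1 → mem=5 r[T1]=4 [RETRY]
5. LOAD T0 → mem=5 r[T0]=5 [LOAD]
6. CAS T0 → mem=6 r[T0]=5 [OK]
7. LOAD T0 → mem=6 r[T0]=6 [LOAD]
8. CAS T0 → mem=7 r[T0]=6 [OK]
9. LOAD T0 → mem=7 r[T0]=7 [LOAD]
10. CAS T0 → mem=8 r[T0]=7 [OK]
11. LOAD T0 → mem=8 r[T0]=8 [LOAD]
12. CAS T0 → mem=9 r[T0]=8 [OK]

counter = 9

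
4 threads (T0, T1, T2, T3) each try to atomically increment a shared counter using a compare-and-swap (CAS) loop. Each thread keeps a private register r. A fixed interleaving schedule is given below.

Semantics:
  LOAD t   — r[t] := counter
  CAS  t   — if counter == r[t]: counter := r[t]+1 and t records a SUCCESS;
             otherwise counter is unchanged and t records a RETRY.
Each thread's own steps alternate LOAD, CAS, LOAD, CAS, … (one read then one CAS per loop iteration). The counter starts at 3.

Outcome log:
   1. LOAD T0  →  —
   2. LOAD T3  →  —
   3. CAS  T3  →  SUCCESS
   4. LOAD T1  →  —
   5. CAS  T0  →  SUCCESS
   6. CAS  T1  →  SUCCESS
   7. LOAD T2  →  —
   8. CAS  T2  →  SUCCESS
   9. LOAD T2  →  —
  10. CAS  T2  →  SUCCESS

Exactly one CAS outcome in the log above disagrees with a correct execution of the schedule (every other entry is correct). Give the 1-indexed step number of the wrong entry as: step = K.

Reference trace:
   1) LOAD T0:  M=3  r_T0=3
   2) LOAD T3:  M=3  r_T3=3
   3) CAS  T3:  M=4  r_T3=3 ✓
   4) LOAD T1:  M=4  r_T1=4
   5) CAS  T0:  M=4  r_T0=3 ✗
   6) CAS  T1:  M=5  r_T1=4 ✓
   7) LOAD T2:  M=5  r_T2=5
   8) CAS  T2:  M=6  r_T2=5 ✓
   9) LOAD T2:  M=6  r_T2=6
  10) CAS  T2:  M=7  r_T2=6 ✓
Flip is step 5.

step = 5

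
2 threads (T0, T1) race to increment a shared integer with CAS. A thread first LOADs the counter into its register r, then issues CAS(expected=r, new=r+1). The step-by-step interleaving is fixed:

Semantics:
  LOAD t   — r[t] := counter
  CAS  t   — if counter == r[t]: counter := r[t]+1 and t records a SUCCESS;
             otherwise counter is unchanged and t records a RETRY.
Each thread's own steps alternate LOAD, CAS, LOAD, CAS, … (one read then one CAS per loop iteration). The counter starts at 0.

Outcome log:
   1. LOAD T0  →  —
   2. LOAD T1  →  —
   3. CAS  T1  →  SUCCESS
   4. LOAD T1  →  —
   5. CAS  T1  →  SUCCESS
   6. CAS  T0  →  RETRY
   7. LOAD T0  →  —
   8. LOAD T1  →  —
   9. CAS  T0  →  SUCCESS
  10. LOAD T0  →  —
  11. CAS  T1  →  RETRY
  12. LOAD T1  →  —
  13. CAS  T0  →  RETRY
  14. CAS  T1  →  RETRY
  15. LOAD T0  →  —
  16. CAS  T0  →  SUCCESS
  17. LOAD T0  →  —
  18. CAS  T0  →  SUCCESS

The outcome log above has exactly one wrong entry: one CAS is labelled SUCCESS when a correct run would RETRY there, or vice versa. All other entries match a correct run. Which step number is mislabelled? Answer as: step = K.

step = 13

Re-executing:
step 1: T0 LOAD ⇒ load; ctr=0 reg=0
step 2: T1 LOAD ⇒ load; ctr=0 reg=0
step 3: T1 CAS ⇒ ok; ctr=1 reg=0
step 4: T1 LOAD ⇒ load; ctr=1 reg=1
step 5: T1 CAS ⇒ ok; ctr=2 reg=1
step 6: T0 CAS ⇒ retry; ctr=2 reg=0
step 7: T0 LOAD ⇒ load; ctr=2 reg=2
step 8: T1 LOAD ⇒ load; ctr=2 reg=2
step 9: T0 CAS ⇒ ok; ctr=3 reg=2
step 10: T0 LOAD ⇒ load; ctr=3 reg=3
step 11: T1 CAS ⇒ retry; ctr=3 reg=2
step 12: T1 LOAD ⇒ load; ctr=3 reg=3
step 13: T0 CAS ⇒ ok; ctr=4 reg=3
step 14: T1 CAS ⇒ retry; ctr=4 reg=3
step 15: T0 LOAD ⇒ load; ctr=4 reg=4
step 16: T0 CAS ⇒ ok; ctr=5 reg=4
step 17: T0 LOAD ⇒ load; ctr=5 reg=5
step 18: T0 CAS ⇒ ok; ctr=6 reg=5
Log disagrees first at step 13.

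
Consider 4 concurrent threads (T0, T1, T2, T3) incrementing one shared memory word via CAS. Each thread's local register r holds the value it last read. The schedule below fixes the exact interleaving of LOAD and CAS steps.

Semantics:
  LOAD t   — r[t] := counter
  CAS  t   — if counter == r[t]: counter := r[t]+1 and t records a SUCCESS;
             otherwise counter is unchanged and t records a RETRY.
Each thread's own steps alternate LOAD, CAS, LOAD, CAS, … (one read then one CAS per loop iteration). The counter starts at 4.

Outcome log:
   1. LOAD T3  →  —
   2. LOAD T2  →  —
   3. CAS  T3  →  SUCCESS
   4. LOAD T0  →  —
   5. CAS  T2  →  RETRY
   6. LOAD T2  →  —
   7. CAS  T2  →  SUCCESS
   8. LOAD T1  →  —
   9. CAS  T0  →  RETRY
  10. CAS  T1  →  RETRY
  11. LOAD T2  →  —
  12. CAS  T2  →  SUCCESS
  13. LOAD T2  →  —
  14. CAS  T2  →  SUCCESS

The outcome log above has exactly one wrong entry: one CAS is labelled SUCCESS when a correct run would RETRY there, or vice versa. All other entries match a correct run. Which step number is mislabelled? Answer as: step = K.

Reference trace:
#1 T3 reads 4
#2 T2 reads 4
#3 T3 CAS(4→5) writes; counter now 5
#4 T0 reads 5
#5 T2 CAS(4→5) fails; counter now 5
#6 T2 reads 5
#7 T2 CAS(5→6) writes; counter now 6
#8 T1 reads 6
#9 T0 CAS(5→6) fails; counter now 6
#10 T1 CAS(6→7) writes; counter now 7
#11 T2 reads 7
#12 T2 CAS(7→8) writes; counter now 8
#13 T2 reads 8
#14 T2 CAS(8→9) writes; counter now 9
Log disagrees first at step 10.

step = 10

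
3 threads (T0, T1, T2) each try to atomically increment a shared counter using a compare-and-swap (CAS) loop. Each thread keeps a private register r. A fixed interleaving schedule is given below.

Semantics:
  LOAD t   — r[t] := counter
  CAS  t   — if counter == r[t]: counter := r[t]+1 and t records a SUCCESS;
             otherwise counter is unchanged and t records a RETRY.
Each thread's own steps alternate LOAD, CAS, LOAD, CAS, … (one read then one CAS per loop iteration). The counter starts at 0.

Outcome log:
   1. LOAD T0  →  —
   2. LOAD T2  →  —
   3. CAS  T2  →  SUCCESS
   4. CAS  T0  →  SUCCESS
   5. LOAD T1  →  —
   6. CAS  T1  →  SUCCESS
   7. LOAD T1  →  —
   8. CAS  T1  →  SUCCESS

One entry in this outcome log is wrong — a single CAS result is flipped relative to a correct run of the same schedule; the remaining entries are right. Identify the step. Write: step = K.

step = 4

Re-executing:
step 1: T0 LOAD ⇒ load; ctr=0 reg=0
step 2: T2 LOAD ⇒ load; ctr=0 reg=0
step 3: T2 CAS ⇒ ok; ctr=1 reg=0
step 4: T0 CAS ⇒ retry; ctr=1 reg=0
step 5: T1 LOAD ⇒ load; ctr=1 reg=1
step 6: T1 CAS ⇒ ok; ctr=2 reg=1
step 7: T1 LOAD ⇒ load; ctr=2 reg=2
step 8: T1 CAS ⇒ ok; ctr=3 reg=2
Log disagrees first at step 4.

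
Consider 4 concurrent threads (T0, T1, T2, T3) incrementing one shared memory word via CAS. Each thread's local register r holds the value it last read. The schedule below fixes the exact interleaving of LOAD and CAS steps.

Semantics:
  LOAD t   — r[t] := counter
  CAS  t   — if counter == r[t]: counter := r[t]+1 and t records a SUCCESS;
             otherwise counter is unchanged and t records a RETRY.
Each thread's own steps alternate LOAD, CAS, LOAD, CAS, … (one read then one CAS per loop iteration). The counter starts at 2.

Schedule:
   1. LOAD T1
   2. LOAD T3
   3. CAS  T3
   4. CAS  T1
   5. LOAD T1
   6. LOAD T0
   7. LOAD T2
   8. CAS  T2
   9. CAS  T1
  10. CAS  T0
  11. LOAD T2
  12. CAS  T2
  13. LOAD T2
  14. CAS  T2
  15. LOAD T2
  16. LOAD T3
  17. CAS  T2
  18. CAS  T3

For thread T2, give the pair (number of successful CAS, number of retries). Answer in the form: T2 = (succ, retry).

T1 LOAD — after: cnt=2, r=2 — load
T3 LOAD — after: cnt=2, r=2 — load
T3 CAS — after: cnt=3, r=2 — ok
T1 CAS — after: cnt=3, r=2 — retry
T1 LOAD — after: cnt=3, r=3 — load
T0 LOAD — after: cnt=3, r=3 — load
T2 LOAD — after: cnt=3, r=3 — load
T2 CAS — after: cnt=4, r=3 — ok
T1 CAS — after: cnt=4, r=3 — retry
T0 CAS — after: cnt=4, r=3 — retry
T2 LOAD — after: cnt=4, r=4 — load
T2 CAS — after: cnt=5, r=4 — ok
T2 LOAD — after: cnt=5, r=5 — load
T2 CAS — after: cnt=6, r=5 — ok
T2 LOAD — after: cnt=6, r=6 — load
T3 LOAD — after: cnt=6, r=6 — load
T2 CAS — after: cnt=7, r=6 — ok
T3 CAS — after: cnt=7, r=6 — retry

T2 = (4, 0)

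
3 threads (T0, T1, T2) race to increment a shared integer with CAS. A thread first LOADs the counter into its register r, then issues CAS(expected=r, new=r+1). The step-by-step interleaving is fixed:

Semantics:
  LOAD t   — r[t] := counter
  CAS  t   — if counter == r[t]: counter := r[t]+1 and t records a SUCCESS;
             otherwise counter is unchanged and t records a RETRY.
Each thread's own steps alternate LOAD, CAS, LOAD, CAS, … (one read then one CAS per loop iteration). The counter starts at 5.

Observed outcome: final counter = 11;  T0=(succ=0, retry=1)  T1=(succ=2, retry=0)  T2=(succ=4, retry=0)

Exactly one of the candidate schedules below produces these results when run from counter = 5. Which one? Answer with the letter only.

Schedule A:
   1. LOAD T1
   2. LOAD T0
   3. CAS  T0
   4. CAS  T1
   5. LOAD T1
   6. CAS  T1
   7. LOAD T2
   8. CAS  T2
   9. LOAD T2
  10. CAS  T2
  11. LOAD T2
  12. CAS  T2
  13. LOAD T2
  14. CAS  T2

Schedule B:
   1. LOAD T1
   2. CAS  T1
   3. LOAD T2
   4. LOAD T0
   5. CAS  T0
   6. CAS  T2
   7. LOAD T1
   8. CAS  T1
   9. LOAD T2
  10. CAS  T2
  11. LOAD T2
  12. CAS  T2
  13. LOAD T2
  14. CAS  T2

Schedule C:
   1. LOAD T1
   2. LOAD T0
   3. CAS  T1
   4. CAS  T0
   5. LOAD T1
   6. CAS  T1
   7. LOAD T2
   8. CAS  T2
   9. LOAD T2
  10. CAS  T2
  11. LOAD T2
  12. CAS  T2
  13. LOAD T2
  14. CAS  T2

Tracing schedule C:
#1 T1 reads 5
#2 T0 reads 5
#3 T1 CAS(5→6) writes; counter now 6
#4 T0 CAS(5→6) fails; counter now 6
#5 T1 reads 6
#6 T1 CAS(6→7) writes; counter now 7
#7 T2 reads 7
#8 T2 CAS(7→8) writes; counter now 8
#9 T2 reads 8
#10 T2 CAS(8→9) writes; counter now 9
#11 T2 reads 9
#12 T2 CAS(9→10) writes; counter now 10
#13 T2 reads 10
#14 T2 CAS(10→11) writes; counter now 11

C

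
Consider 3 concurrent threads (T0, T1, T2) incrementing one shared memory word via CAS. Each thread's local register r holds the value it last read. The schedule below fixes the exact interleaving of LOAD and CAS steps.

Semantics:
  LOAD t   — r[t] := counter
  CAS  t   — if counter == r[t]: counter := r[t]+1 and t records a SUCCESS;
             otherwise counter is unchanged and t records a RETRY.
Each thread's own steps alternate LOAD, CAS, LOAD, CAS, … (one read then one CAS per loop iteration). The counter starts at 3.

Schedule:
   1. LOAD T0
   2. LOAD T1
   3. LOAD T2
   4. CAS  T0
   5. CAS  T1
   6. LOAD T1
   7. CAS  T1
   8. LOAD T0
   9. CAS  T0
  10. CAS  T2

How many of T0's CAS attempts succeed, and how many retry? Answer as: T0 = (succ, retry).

T0 = (2, 0)

[1] T0.load  rd  (counter 3, T0.r 3)
[2] T1.load  rd  (counter 3, T1.r 3)
[3] T2.load  rd  (counter 3, T2.r 3)
[4] T0.cas  hit  (counter 4, T0.r 3)
[5] T1.cas  miss  (counter 4, T1.r 3)
[6] T1.load  rd  (counter 4, T1.r 4)
[7] T1.cas  hit  (counter 5, T1.r 4)
[8] T0.load  rd  (counter 5, T0.r 5)
[9] T0.cas  hit  (counter 6, T0.r 5)
[10] T2.cas  miss  (counter 6, T2.r 3)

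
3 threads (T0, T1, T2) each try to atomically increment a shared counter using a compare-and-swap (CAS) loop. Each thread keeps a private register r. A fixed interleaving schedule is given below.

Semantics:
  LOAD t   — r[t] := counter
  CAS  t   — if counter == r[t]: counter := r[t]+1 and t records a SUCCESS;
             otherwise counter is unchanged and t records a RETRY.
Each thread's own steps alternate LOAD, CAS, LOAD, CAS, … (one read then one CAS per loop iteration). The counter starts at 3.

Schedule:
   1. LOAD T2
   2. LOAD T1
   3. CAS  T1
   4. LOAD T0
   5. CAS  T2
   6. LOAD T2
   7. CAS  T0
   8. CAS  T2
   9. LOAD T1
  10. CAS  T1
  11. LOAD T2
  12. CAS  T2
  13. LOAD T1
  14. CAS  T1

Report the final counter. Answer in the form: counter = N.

counter = 8

[1] T2.load  rd  (counter 3, T2.r 3)
[2] T1.load  rd  (counter 3, T1.r 3)
[3] T1.cas  hit  (counter 4, T1.r 3)
[4] T0.load  rd  (counter 4, T0.r 4)
[5] T2.cas  miss  (counter 4, T2.r 3)
[6] T2.load  rd  (counter 4, T2.r 4)
[7] T0.cas  hit  (counter 5, T0.r 4)
[8] T2.cas  miss  (counter 5, T2.r 4)
[9] T1.load  rd  (counter 5, T1.r 5)
[10] T1.cas  hit  (counter 6, T1.r 5)
[11] T2.load  rd  (counter 6, T2.r 6)
[12] T2.cas  hit  (counter 7, T2.r 6)
[13] T1.load  rd  (counter 7, T1.r 7)
[14] T1.cas  hit  (counter 8, T1.r 7)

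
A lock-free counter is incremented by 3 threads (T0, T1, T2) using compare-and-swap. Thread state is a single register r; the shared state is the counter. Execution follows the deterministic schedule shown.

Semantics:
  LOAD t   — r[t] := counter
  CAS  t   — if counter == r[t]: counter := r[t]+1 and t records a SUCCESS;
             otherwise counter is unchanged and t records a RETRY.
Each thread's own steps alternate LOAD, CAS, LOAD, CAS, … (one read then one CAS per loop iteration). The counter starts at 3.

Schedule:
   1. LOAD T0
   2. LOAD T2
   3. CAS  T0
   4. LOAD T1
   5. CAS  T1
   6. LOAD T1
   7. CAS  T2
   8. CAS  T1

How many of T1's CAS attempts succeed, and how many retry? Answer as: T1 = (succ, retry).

T1 = (2, 0)

#1 T0 reads 3
#2 T2 reads 3
#3 T0 CAS(3→4) writes; counter now 4
#4 T1 reads 4
#5 T1 CAS(4→5) writes; counter now 5
#6 T1 reads 5
#7 T2 CAS(3→4) fails; counter now 5
#8 T1 CAS(5→6) writes; counter now 6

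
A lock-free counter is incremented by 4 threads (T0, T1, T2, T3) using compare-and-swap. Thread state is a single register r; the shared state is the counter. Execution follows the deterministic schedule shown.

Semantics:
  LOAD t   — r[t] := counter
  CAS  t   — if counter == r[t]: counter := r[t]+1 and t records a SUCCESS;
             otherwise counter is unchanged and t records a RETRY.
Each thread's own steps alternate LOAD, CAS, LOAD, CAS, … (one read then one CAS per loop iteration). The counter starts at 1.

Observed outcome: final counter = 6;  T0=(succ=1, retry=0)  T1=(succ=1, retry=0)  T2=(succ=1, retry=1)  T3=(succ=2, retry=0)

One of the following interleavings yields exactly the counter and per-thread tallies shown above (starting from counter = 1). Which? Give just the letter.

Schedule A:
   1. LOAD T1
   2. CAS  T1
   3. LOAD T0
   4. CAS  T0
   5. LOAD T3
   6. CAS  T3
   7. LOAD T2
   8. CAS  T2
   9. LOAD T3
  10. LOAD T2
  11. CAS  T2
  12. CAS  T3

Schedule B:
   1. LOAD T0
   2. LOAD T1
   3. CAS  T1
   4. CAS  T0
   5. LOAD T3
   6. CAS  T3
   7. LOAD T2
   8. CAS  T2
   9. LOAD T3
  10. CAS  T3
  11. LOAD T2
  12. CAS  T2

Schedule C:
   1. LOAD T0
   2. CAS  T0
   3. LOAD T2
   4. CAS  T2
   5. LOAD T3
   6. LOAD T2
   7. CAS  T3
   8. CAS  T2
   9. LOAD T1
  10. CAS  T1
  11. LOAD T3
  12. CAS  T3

C

Run C:
T0 LOAD — after: cnt=1, r=1 — load
T0 CAS — after: cnt=2, r=1 — ok
T2 LOAD — after: cnt=2, r=2 — load
T2 CAS — after: cnt=3, r=2 — ok
T3 LOAD — after: cnt=3, r=3 — load
T2 LOAD — after: cnt=3, r=3 — load
T3 CAS — after: cnt=4, r=3 — ok
T2 CAS — after: cnt=4, r=3 — retry
T1 LOAD — after: cnt=4, r=4 — load
T1 CAS — after: cnt=5, r=4 — ok
T3 LOAD — after: cnt=5, r=5 — load
T3 CAS — after: cnt=6, r=5 — ok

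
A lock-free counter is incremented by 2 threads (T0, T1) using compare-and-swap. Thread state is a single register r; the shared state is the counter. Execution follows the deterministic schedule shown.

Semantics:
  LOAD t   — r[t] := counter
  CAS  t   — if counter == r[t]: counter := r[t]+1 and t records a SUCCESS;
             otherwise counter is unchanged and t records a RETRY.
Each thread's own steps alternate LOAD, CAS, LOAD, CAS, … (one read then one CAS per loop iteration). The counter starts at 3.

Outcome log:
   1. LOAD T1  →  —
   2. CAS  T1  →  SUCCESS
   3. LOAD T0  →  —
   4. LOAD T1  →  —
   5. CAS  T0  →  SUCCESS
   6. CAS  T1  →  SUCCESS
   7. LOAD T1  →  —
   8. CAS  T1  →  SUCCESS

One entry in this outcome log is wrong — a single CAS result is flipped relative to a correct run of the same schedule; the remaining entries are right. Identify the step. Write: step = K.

Reference trace:
T1 LOAD — after: cnt=3, r=3 — load
T1 CAS — after: cnt=4, r=3 — ok
T0 LOAD — after: cnt=4, r=4 — load
T1 LOAD — after: cnt=4, r=4 — load
T0 CAS — after: cnt=5, r=4 — ok
T1 CAS — after: cnt=5, r=4 — retry
T1 LOAD — after: cnt=5, r=5 — load
T1 CAS — after: cnt=6, r=5 — ok
Flip is step 6.

step = 6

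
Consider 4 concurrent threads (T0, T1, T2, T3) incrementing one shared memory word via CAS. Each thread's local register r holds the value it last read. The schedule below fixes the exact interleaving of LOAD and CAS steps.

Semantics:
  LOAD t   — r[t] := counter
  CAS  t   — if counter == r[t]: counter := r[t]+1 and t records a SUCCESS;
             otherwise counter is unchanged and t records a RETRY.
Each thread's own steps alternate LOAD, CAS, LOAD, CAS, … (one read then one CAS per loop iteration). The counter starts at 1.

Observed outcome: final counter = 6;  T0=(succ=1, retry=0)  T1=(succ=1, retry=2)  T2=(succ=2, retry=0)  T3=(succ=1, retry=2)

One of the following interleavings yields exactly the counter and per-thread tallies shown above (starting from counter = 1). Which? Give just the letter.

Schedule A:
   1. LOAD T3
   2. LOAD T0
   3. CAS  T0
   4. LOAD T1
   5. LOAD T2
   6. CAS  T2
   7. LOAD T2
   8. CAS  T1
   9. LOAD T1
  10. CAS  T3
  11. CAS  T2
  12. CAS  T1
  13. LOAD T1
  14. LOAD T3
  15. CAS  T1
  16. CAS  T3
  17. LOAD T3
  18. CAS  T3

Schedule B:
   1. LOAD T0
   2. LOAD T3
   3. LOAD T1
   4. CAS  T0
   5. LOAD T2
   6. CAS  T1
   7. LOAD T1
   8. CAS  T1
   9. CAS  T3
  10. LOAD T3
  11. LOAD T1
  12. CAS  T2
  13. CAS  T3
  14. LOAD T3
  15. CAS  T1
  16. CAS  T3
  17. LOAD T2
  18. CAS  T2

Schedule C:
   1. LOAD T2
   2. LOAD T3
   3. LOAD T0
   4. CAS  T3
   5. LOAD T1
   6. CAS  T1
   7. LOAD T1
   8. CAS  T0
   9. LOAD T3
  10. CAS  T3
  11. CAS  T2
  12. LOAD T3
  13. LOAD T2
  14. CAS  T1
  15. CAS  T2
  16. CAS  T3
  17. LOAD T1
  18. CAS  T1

Run A:
step 1: T3 LOAD ⇒ load; ctr=1 reg=1
step 2: T0 LOAD ⇒ load; ctr=1 reg=1
step 3: T0 CAS ⇒ ok; ctr=2 reg=1
step 4: T1 LOAD ⇒ load; ctr=2 reg=2
step 5: T2 LOAD ⇒ load; ctr=2 reg=2
step 6: T2 CAS ⇒ ok; ctr=3 reg=2
step 7: T2 LOAD ⇒ load; ctr=3 reg=3
step 8: T1 CAS ⇒ retry; ctr=3 reg=2
step 9: T1 LOAD ⇒ load; ctr=3 reg=3
step 10: T3 CAS ⇒ retry; ctr=3 reg=1
step 11: T2 CAS ⇒ ok; ctr=4 reg=3
step 12: T1 CAS ⇒ retry; ctr=4 reg=3
step 13: T1 LOAD ⇒ load; ctr=4 reg=4
step 14: T3 LOAD ⇒ load; ctr=4 reg=4
step 15: T1 CAS ⇒ ok; ctr=5 reg=4
step 16: T3 CAS ⇒ retry; ctr=5 reg=4
step 17: T3 LOAD ⇒ load; ctr=5 reg=5
step 18: T3 CAS ⇒ ok; ctr=6 reg=5

A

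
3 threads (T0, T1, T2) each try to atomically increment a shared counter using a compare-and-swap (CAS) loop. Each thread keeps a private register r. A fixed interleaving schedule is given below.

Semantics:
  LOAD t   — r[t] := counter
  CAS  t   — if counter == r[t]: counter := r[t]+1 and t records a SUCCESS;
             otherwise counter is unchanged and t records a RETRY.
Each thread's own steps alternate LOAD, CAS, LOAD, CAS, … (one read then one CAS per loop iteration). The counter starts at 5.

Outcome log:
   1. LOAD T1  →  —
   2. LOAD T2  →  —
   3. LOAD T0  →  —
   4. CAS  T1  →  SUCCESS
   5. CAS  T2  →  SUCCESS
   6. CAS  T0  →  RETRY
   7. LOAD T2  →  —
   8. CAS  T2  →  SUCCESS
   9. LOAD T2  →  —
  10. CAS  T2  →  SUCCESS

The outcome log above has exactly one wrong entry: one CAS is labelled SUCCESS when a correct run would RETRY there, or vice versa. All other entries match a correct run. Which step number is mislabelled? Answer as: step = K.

step = 5

Correct run:
1. LOAD T1 → mem=5 r[T1]=5 [LOAD]
2. LOAD T2 → mem=5 r[T2]=5 [LOAD]
3. LOAD T0 → mem=5 r[T0]=5 [LOAD]
4. CAS T1 → mem=6 r[T1]=5 [OK]
5. CAS T2 → mem=6 r[T2]=5 [RETRY]
6. CAS T0 → mem=6 r[T0]=5 [RETRY]
7. LOAD T2 → mem=6 r[T2]=6 [LOAD]
8. CAS T2 → mem=7 r[T2]=6 [OK]
9. LOAD T2 → mem=7 r[T2]=7 [LOAD]
10. CAS T2 → mem=8 r[T2]=7 [OK]
Flip is step 5.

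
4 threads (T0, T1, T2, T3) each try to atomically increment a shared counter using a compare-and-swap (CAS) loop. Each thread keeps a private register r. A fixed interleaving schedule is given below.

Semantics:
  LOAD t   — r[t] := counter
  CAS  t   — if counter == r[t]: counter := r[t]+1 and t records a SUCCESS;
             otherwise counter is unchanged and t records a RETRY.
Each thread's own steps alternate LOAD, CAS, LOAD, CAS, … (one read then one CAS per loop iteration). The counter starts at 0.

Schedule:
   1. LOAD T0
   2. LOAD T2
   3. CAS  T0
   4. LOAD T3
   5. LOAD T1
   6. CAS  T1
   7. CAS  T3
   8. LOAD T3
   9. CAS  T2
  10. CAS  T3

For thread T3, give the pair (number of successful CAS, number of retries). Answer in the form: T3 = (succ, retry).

T3 = (1, 1)

   1) LOAD T0:  M=0  r_T0=0
   2) LOAD T2:  M=0  r_T2=0
   3) CAS  T0:  M=1  r_T0=0 ✓
   4) LOAD T3:  M=1  r_T3=1
   5) LOAD T1:  M=1  r_T1=1
   6) CAS  T1:  M=2  r_T1=1 ✓
   7) CAS  T3:  M=2  r_T3=1 ✗
   8) LOAD T3:  M=2  r_T3=2
   9) CAS  T2:  M=2  r_T2=0 ✗
  10) CAS  T3:  M=3  r_T3=2 ✓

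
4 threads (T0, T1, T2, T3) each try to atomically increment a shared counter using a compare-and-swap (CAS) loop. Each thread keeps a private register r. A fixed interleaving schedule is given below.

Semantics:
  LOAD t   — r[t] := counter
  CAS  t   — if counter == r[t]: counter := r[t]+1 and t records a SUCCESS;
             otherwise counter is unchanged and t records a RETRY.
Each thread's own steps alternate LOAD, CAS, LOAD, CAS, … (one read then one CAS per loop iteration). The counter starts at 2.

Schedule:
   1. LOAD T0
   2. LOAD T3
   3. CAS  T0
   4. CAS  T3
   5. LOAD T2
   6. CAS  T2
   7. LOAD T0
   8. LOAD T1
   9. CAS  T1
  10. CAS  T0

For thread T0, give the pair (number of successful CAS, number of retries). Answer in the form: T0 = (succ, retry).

T0 = (1, 1)

   1) LOAD T0:  M=2  r_T0=2
   2) LOAD T3:  M=2  r_T3=2
   3) CAS  T0:  M=3  r_T0=2 ✓
   4) CAS  T3:  M=3  r_T3=2 ✗
   5) LOAD T2:  M=3  r_T2=3
   6) CAS  T2:  M=4  r_T2=3 ✓
   7) LOAD T0:  M=4  r_T0=4
   8) LOAD T1:  M=4  r_T1=4
   9) CAS  T1:  M=5  r_T1=4 ✓
  10) CAS  T0:  M=5  r_T0=4 ✗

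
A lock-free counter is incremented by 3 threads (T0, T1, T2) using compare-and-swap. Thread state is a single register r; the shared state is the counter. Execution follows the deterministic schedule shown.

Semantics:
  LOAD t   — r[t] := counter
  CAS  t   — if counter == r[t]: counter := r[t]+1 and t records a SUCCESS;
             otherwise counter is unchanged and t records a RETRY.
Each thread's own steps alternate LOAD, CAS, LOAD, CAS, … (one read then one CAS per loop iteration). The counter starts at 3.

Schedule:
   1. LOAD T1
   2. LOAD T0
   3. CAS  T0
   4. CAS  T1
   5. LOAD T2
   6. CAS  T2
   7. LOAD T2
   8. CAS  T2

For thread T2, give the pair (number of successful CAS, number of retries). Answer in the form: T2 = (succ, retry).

[1] T1.load  rd  (counter 3, T1.r 3)
[2] T0.load  rd  (counter 3, T0.r 3)
[3] T0.cas  hit  (counter 4, T0.r 3)
[4] T1.cas  miss  (counter 4, T1.r 3)
[5] T2.load  rd  (counter 4, T2.r 4)
[6] T2.cas  hit  (counter 5, T2.r 4)
[7] T2.load  rd  (counter 5, T2.r 5)
[8] T2.cas  hit  (counter 6, T2.r 5)

T2 = (2, 0)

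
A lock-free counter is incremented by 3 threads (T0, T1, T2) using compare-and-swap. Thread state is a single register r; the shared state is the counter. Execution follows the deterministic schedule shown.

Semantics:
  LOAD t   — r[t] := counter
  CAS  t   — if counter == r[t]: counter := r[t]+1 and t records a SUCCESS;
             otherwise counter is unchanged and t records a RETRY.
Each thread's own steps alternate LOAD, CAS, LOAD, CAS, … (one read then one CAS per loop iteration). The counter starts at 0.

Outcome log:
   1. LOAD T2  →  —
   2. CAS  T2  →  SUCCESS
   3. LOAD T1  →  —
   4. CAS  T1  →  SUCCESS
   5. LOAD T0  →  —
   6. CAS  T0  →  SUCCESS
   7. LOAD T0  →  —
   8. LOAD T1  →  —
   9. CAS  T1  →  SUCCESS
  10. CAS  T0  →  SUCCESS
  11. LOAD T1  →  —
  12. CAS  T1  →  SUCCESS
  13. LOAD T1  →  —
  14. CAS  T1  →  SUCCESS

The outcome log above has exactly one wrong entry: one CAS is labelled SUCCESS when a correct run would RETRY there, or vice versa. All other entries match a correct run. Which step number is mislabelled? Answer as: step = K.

Correct run:
   1) LOAD T2:  M=0  r_T2=0
   2) CAS  T2:  M=1  r_T2=0 ✓
   3) LOAD T1:  M=1  r_T1=1
   4) CAS  T1:  M=2  r_T1=1 ✓
   5) LOAD T0:  M=2  r_T0=2
   6) CAS  T0:  M=3  r_T0=2 ✓
   7) LOAD T0:  M=3  r_T0=3
   8) LOAD T1:  M=3  r_T1=3
   9) CAS  T1:  M=4  r_T1=3 ✓
  10) CAS  T0:  M=4  r_T0=3 ✗
  11) LOAD T1:  M=4  r_T1=4
  12) CAS  T1:  M=5  r_T1=4 ✓
  13) LOAD T1:  M=5  r_T1=5
  14) CAS  T1:  M=6  r_T1=5 ✓
Flip is step 10.

step = 10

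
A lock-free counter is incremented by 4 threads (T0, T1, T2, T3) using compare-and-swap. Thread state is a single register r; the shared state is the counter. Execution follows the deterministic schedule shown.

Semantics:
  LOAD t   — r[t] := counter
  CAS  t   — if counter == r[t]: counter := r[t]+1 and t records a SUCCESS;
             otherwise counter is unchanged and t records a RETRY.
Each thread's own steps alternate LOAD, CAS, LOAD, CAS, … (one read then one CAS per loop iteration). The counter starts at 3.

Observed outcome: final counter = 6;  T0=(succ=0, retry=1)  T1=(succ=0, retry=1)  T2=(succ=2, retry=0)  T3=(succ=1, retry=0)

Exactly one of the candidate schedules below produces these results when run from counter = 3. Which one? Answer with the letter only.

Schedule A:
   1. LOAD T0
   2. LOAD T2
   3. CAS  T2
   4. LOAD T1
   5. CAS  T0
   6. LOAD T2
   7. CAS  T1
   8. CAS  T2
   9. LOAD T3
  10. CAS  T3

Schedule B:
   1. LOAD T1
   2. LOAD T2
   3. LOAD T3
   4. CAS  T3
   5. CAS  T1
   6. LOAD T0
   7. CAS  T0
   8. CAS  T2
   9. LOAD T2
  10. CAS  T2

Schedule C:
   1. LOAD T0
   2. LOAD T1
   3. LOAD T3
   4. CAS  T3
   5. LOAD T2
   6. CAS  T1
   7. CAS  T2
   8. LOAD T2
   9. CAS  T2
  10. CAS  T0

Simulating candidate C:
#1 T0 reads 3
#2 T1 reads 3
#3 T3 reads 3
#4 T3 CAS(3→4) writes; counter now 4
#5 T2 reads 4
#6 T1 CAS(3→4) fails; counter now 4
#7 T2 CAS(4→5) writes; counter now 5
#8 T2 reads 5
#9 T2 CAS(5→6) writes; counter now 6
#10 T0 CAS(3→4) fails; counter now 6

C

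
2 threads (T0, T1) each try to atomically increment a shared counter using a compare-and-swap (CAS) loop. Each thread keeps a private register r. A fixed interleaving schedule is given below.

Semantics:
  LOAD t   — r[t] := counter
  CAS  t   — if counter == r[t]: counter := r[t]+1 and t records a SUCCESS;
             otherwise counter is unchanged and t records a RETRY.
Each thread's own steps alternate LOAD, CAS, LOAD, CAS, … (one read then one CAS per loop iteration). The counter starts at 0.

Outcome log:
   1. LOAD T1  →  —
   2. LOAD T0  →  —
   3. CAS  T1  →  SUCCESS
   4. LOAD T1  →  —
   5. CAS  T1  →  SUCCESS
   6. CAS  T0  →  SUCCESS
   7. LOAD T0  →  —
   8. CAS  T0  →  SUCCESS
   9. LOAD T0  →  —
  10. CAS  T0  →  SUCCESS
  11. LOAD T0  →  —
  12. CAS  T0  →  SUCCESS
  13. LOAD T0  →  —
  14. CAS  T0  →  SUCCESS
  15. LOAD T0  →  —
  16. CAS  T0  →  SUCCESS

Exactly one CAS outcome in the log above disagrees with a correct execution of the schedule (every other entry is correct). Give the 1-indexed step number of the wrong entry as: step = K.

step = 6

Re-executing:
1. LOAD T1 → mem=0 r[T1]=0 [LOAD]
2. LOAD T0 → mem=0 r[T0]=0 [LOAD]
3. CAS T1 → mem=1 r[T1]=0 [OK]
4. LOAD T1 → mem=1 r[T1]=1 [LOAD]
5. CAS T1 → mem=2 r[T1]=1 [OK]
6. CAS T0 → mem=2 r[T0]=0 [RETRY]
7. LOAD T0 → mem=2 r[T0]=2 [LOAD]
8. CAS T0 → mem=3 r[T0]=2 [OK]
9. LOAD T0 → mem=3 r[T0]=3 [LOAD]
10. CAS T0 → mem=4 r[T0]=3 [OK]
11. LOAD T0 → mem=4 r[T0]=4 [LOAD]
12. CAS T0 → mem=5 r[T0]=4 [OK]
13. LOAD T0 → mem=5 r[T0]=5 [LOAD]
14. CAS T0 → mem=6 r[T0]=5 [OK]
15. LOAD T0 → mem=6 r[T0]=6 [LOAD]
16. CAS T0 → mem=7 r[T0]=6 [OK]
Log disagrees first at step 6.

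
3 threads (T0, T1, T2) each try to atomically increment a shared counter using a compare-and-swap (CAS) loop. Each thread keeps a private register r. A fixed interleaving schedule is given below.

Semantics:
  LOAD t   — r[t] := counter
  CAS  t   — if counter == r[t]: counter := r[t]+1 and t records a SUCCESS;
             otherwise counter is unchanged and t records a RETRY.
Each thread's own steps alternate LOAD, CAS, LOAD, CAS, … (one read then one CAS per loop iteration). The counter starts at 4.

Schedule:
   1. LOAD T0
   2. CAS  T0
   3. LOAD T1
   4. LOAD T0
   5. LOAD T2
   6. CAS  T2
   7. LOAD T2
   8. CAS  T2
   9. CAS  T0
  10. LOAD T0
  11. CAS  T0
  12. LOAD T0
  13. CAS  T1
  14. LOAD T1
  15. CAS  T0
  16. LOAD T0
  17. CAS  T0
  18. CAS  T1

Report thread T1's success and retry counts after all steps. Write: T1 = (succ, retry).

   1) LOAD T0:  M=4  r_T0=4
   2) CAS  T0:  M=5  r_T0=4 ✓
   3) LOAD T1:  M=5  r_T1=5
   4) LOAD T0:  M=5  r_T0=5
   5) LOAD T2:  M=5  r_T2=5
   6) CAS  T2:  M=6  r_T2=5 ✓
   7) LOAD T2:  M=6  r_T2=6
   8) CAS  T2:  M=7  r_T2=6 ✓
   9) CAS  T0:  M=7  r_T0=5 ✗
  10) LOAD T0:  M=7  r_T0=7
  11) CAS  T0:  M=8  r_T0=7 ✓
  12) LOAD T0:  M=8  r_T0=8
  13) CAS  T1:  M=8  r_T1=5 ✗
  14) LOAD T1:  M=8  r_T1=8
  15) CAS  T0:  M=9  r_T0=8 ✓
  16) LOAD T0:  M=9  r_T0=9
  17) CAS  T0:  M=10  r_T0=9 ✓
  18) CAS  T1:  M=10  r_T1=8 ✗

T1 = (0, 2)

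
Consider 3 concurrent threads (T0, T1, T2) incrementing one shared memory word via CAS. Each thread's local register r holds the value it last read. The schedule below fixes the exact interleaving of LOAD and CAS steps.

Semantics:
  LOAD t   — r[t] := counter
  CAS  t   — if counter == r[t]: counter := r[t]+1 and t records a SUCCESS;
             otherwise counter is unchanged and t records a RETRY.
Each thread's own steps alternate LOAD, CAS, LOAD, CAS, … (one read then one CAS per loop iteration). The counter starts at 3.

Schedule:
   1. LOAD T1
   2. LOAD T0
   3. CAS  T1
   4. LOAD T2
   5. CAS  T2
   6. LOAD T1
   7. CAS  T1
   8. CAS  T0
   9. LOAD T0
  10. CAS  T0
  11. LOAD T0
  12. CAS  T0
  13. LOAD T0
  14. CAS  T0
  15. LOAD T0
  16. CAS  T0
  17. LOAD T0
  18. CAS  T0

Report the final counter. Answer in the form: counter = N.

counter = 11

#1 T1 reads 3
#2 T0 reads 3
#3 T1 CAS(3→4) writes; counter now 4
#4 T2 reads 4
#5 T2 CAS(4→5) writes; counter now 5
#6 T1 reads 5
#7 T1 CAS(5→6) writes; counter now 6
#8 T0 CAS(3→4) fails; counter now 6
#9 T0 reads 6
#10 T0 CAS(6→7) writes; counter now 7
#11 T0 reads 7
#12 T0 CAS(7→8) writes; counter now 8
#13 T0 reads 8
#14 T0 CAS(8→9) writes; counter now 9
#15 T0 reads 9
#16 T0 CAS(9→10) writes; counter now 10
#17 T0 reads 10
#18 T0 CAS(10→11) writes; counter now 11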